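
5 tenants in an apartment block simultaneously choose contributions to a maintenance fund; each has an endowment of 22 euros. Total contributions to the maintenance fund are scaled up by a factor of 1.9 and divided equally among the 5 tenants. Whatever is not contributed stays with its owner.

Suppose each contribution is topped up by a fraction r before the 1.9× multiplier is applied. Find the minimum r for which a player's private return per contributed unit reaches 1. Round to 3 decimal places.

With matching at rate r, one contributed unit becomes (1 + r) in the maintenance fund and returns 1.9 × (1 + r) / 5 to the contributor.
Setting this equal to 1: 1 + r = 5/1.9 = 2.6316.
So the minimum matching rate is r = 2.6316 − 1 = 1.632.

1.632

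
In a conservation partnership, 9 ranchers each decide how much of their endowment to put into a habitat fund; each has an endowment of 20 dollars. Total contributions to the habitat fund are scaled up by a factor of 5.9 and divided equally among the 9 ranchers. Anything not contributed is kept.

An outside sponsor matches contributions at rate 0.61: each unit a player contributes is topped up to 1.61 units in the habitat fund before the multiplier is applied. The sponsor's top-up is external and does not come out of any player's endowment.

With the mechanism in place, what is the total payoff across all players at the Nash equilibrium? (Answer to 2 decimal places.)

Under the mechanism each unit contributed yields 5.9 × 1.61 / 9 = 1.0554 back to its contributor per unit of net cost, which exceeds 1, making full contribution the dominant choice for everyone.
At the Nash equilibrium everyone contributes 20. Group total payoff = 5.9 × 1.61 × 180 = 1709.82.

1709.82 dollars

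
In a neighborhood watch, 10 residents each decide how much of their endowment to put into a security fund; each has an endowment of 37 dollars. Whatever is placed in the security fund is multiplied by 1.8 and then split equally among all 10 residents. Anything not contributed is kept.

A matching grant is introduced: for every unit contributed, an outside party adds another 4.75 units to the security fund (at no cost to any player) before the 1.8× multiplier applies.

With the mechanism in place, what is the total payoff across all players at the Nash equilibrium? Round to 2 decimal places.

3829.50 dollars

Under the mechanism each unit contributed yields 1.8 × 5.75 / 10 = 1.0350 back to its contributor per unit of net cost, which exceeds 1, making full contribution the dominant choice for everyone.
So the Nash equilibrium is full contribution by all 10; the group earns 1.8 × 5.75 × 370 = 3829.50.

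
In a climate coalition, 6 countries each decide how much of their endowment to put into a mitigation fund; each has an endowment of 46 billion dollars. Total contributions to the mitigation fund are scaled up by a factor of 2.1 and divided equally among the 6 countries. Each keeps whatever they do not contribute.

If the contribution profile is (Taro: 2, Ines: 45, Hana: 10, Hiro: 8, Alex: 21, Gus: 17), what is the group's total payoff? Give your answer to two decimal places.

389.30 billion dollars

Total contributed: 2 + 45 + 10 + 8 + 21 + 17 = 103; total kept: 6 × 46 − 103 = 173.
The mitigation fund pays out 2.1 × 103 = 216.30 in aggregate.
Group total = 173 + 216.30 = 389.30.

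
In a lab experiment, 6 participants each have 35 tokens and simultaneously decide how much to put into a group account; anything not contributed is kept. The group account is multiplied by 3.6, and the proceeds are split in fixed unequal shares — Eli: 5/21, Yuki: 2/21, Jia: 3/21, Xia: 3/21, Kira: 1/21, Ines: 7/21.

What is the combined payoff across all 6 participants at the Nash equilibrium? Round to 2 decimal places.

For player j, contributing a unit is worthwhile iff 3.6 × (j's share) ≥ 1, i.e. iff j's share is at least 0.2778.
The only share above 0.2778 is Ines's 7/21, contributing 35; the remaining 5 contribute 0. Total contributed: 35.
The group account pays out 3.6 × 35 = 126.00 in total (split across the unequal shares, but the aggregate is all that matters for the group sum).
The 5 free-riders keep 35 each, adding 175. Group total = 175 + 126.00 = 301.00.

301.00 tokens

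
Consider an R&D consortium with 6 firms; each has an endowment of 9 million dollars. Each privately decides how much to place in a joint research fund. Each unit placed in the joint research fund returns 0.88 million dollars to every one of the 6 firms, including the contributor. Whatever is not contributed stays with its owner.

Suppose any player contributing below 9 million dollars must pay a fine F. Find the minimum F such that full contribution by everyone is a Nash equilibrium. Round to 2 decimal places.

1.08 million dollars

Given the others contribute fully, the best deviation is to contribute 0 (any partial contribution still incurs the fine and gives up units whose private return 0.88 is below 1).
Deviating from 9 to 0 saves 9 million dollars but forfeits the deviator's share of the drop in the joint research fund: 0.88 × 9 = 7.92.
So the deviation gain is 9 − 7.92 = 1.08, and the fine must be at least 1.08 million dollars to wipe it out.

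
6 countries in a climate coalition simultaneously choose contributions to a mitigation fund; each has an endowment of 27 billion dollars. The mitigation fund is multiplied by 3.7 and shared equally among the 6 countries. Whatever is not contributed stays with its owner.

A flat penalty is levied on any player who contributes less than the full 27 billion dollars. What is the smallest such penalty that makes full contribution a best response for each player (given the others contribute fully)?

10.35 billion dollars

Given the others contribute fully, the best deviation is to contribute 0 (any partial contribution still incurs the fine and gives up units whose private return 0.6167 is below 1).
Deviating from 27 to 0 saves 27 billion dollars but forfeits the deviator's share of the drop in the mitigation fund: 3.7/6 × 27 = 16.65.
So the deviation gain is 27 − 16.65 = 10.35, and the fine must be at least 10.35 billion dollars to wipe it out.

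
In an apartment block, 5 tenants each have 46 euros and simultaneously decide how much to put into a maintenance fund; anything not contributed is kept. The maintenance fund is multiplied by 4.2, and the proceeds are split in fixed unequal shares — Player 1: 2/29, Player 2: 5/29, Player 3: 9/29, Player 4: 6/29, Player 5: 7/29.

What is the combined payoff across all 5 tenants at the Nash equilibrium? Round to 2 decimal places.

For player j, contributing a unit is worthwhile iff 4.2 × (j's share) ≥ 1, i.e. iff j's share is at least 0.2381.
Player 3 and Player 5 are above the threshold, contributing 46 each; the remaining 3 contribute 0. Total contributed: 92.
The maintenance fund pays out 4.2 × 92 = 386.40 in total (split across the unequal shares, but the aggregate is all that matters for the group sum).
The 3 free-riders keep 46 each, adding 138. Group total = 138 + 386.40 = 524.40.

524.40 euros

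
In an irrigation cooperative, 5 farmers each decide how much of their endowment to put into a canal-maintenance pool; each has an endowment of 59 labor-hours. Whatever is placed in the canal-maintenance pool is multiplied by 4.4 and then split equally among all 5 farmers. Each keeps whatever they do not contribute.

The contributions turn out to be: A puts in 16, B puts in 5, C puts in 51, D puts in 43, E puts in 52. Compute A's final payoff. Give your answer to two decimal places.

Total contributed: 16 + 5 + 51 + 43 + 52 = 167.
Each receives 4.4 × 167 / 5 = 146.96 from the canal-maintenance pool.
A keeps 59 − 16 = 43, so A's payoff is 43 + 146.96 = 189.96.

189.96 labor-hours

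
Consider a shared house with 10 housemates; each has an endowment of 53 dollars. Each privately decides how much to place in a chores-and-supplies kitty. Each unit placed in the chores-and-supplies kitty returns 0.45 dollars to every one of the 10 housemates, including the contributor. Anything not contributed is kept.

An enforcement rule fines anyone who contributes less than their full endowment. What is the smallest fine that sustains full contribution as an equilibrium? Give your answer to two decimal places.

29.15 dollars

Given the others contribute fully, the best deviation is to contribute 0 (any partial contribution still incurs the fine and gives up units whose private return 0.45 is below 1).
Deviating from 53 to 0 saves 53 dollars but forfeits the deviator's share of the drop in the chores-and-supplies kitty: 0.45 × 53 = 23.85.
So the deviation gain is 53 − 23.85 = 29.15, and the fine must be at least 29.15 dollars to wipe it out.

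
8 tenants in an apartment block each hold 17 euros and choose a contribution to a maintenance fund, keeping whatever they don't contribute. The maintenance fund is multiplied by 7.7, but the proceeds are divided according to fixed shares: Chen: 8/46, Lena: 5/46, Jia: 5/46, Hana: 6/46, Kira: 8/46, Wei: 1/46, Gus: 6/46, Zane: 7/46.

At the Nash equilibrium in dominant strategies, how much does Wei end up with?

A player with share s gets back 7.7·s per unit contributed, so full contribution is dominant for anyone with s > 1/7.7 = 0.1299 and zero contribution is dominant for anyone below.
Chen, Hana, Kira, Gus and Zane clear that bar, contributing 17 each; the remaining 3 contribute 0. Total contributed: 85.
Wei keeps 17 and receives 7.7 × 85 × 1/46 = 14.23 from the maintenance fund, for a payoff of 31.23.

31.23 euros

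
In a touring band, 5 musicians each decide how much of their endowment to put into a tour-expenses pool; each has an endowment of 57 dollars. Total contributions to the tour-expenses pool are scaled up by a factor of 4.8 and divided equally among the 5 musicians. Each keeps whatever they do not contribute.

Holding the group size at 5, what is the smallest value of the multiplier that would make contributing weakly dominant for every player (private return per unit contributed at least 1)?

5

A contributed unit returns (multiplier)/5 to its contributor.
This reaches 1 exactly when the multiplier is 5.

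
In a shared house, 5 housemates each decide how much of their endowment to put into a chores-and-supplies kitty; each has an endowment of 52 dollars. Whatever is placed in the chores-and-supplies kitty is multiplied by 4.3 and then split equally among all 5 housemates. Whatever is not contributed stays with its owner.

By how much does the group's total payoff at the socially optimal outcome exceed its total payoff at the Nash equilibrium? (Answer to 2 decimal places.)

858.00 dollars

Each contributed unit returns 4.3/5 = 0.8600 to its contributor — below 1 — so contributing 0 is dominant for every player. At the Nash equilibrium everyone keeps their 52, and the group total is 5 × 52 = 260.
Each contributed unit returns 4.300 to the group as a whole (0.8600 to each of 5 players), which exceeds 1, so the social optimum is full contribution: group total = 4.300 × 260 = 1118.00.
Efficiency loss = 1118.00 − 260 = 858.00.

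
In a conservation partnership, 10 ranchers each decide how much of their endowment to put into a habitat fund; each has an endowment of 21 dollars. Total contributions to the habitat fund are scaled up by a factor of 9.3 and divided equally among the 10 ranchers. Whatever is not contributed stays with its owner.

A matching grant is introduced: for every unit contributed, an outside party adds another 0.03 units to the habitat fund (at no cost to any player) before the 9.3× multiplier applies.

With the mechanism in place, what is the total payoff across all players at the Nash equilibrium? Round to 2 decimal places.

Even with the mechanism, each unit contributed returns only 9.3 × 1.03 / 10 = 0.9579 per unit of net cost, so contributing nothing is still dominant.
At the Nash equilibrium no one contributes; group total payoff = 10 × 21 = 210.

210.00 dollars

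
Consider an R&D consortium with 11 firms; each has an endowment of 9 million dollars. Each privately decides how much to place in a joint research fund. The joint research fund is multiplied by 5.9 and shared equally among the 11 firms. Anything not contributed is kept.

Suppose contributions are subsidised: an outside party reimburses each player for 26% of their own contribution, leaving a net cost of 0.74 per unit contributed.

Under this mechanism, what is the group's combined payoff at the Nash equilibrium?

The effective private return is (5.9/11) / 0.74 = 0.7248, which is still under 1, so the mechanism doesn't change anyone's dominant strategy: zero contribution.
Everyone keeps their endowment and the group total is 11 × 9 = 99.

99.00 million dollars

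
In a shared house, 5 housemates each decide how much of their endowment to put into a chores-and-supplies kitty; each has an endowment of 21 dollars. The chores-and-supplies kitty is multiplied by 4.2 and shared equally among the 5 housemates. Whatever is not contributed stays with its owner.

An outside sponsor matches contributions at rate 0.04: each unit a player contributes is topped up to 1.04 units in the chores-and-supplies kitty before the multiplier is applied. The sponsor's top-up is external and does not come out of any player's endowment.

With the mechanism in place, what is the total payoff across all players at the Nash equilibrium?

The effective private return is 4.2 × 1.04 / 5 = 0.8736, which is still under 1, so the mechanism doesn't change anyone's dominant strategy: zero contribution.
At the Nash equilibrium no one contributes; group total payoff = 5 × 21 = 105.

105.00 dollars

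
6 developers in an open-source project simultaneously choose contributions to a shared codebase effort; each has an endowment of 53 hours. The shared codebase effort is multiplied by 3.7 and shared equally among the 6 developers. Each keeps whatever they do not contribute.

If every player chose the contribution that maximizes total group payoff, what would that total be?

1176.60 hours

Each contributed unit returns 3.700 to the group as a whole (0.6167 to each of 6 players), which exceeds 1, so the social optimum is full contribution: group total = 3.700 × 318 = 1176.60.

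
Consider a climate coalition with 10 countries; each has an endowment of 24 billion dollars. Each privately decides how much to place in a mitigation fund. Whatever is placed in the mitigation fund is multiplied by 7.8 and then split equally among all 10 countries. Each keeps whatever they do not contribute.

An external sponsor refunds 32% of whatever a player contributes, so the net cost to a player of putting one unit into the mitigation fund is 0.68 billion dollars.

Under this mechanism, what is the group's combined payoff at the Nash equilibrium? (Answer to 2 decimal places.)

1948.80 billion dollars

The effective private return per unit is now (7.8/10) / 0.68 = 1.1471 > 1, so every player's dominant strategy flips to full contribution.
At the Nash equilibrium everyone contributes 24. Group total payoff = 10 × (24 × 0.32 + 7.8 × 24) = 1948.80.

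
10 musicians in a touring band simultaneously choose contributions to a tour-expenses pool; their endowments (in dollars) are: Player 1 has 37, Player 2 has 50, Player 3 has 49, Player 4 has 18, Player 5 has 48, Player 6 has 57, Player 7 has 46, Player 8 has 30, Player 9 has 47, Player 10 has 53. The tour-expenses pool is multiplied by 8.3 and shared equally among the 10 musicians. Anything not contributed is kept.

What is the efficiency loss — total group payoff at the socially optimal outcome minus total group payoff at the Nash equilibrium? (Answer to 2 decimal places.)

The private return per contributed unit is 8.3/10 = 0.8300 < 1 for every player regardless of endowment, so the Nash equilibrium is zero contribution and the group total is Σ E_j = 37 + 50 + 49 + 18 + 48 + 57 + 46 + 30 + 47 + 53 = 435.
Each contributed unit returns 8.300 to the group, so the social optimum is full contribution by everyone: group total = 8.300 × 435 = 3610.50.
Efficiency loss = (8.300 − 1) × 435 = 3175.50.

3175.50 dollars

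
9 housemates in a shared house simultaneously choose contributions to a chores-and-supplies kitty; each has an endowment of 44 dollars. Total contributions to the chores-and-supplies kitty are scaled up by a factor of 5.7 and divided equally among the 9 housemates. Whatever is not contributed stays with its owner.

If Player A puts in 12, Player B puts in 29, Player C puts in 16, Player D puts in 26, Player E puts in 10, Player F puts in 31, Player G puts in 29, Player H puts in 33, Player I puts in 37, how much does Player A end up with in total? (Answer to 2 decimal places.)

173.23 dollars

Total contributed: 12 + 29 + 16 + 26 + 10 + 31 + 29 + 33 + 37 = 223.
Each receives 5.7 × 223 / 9 = 141.23 from the chores-and-supplies kitty.
Player A keeps 44 − 12 = 32, so Player A's payoff is 32 + 141.23 = 173.23.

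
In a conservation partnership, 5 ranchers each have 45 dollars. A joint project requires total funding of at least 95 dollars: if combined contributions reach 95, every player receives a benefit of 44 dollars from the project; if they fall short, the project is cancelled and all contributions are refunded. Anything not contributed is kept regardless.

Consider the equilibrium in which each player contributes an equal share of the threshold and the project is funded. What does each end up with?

70 dollars

Equal share of the threshold: 95/5 = 19.
At this profile no one gains by cutting their contribution: any cut drops the total below 95, the project is cancelled, contributions are refunded, and the deviator ends with 45, which is less than 45 − 19 + 44 = 70. Contributing more than 19 just wastes the excess. So contributing exactly 19 is a best response.
Each player's payoff: 45 − 19 + 44 = 70.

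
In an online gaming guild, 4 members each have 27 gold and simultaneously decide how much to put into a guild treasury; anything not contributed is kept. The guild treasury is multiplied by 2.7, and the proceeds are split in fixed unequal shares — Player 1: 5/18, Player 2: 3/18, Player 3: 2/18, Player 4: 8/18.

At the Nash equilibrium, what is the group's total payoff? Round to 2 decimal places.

Each unit j contributes comes back to j as 2.7 × (j's share), so j prefers to contribute only if that share exceeds 1/2.7 = 0.3704; otherwise keeping the unit dominates.
Only Player 4 (8/18) clears that bar, contributing 27; the remaining 3 contribute 0. Total contributed: 27.
The guild treasury pays out 2.7 × 27 = 72.90 in total (split across the unequal shares, but the aggregate is all that matters for the group sum).
The 3 free-riders keep 27 each, adding 81. Group total = 81 + 72.90 = 153.90.

153.90 gold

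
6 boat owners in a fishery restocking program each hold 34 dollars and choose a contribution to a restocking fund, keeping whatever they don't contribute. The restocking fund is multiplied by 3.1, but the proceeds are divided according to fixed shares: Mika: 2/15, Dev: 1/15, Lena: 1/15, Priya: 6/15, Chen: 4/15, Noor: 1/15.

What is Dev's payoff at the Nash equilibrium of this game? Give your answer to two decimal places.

Each unit j contributes comes back to j as 3.1 × (j's share), so j prefers to contribute only if that share exceeds 1/3.1 = 0.3226; otherwise keeping the unit dominates.
Priya alone (share 6/15) is above the threshold, contributing 34; the remaining 5 contribute 0. Total contributed: 34.
Dev keeps 34 and receives 3.1 × 34 × 1/15 = 7.03 from the restocking fund, for a payoff of 41.03.

41.03 dollars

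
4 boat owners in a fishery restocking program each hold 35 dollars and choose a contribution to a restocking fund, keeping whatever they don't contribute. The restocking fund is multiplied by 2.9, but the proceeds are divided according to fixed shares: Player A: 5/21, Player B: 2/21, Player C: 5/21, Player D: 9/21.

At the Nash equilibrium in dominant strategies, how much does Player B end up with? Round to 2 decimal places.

44.67 dollars

Player j's private return per contributed unit is 2.9 × (j's share). Contributing is weakly dominant for j when that share is at least 1/2.9 = 0.3448, and contributing 0 is dominant otherwise.
Only Player D (9/21) clears that bar, contributing 35; the remaining 3 contribute 0. Total contributed: 35.
Player B keeps 35 and receives 2.9 × 35 × 2/21 = 9.67 from the restocking fund, for a payoff of 44.67.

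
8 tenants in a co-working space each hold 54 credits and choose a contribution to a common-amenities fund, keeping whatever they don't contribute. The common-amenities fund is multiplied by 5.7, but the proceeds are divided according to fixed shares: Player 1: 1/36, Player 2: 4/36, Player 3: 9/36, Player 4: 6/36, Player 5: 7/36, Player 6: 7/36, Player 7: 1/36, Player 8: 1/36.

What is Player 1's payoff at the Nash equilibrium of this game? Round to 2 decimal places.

A player with share s gets back 5.7·s per unit contributed, so full contribution is dominant for anyone with s > 1/5.7 = 0.1754 and zero contribution is dominant for anyone below.
Player 3, Player 5 and Player 6 clear that bar, contributing 54 each; the remaining 5 contribute 0. Total contributed: 162.
Player 1 keeps 54 and receives 5.7 × 162 × 1/36 = 25.65 from the common-amenities fund, for a payoff of 79.65.

79.65 credits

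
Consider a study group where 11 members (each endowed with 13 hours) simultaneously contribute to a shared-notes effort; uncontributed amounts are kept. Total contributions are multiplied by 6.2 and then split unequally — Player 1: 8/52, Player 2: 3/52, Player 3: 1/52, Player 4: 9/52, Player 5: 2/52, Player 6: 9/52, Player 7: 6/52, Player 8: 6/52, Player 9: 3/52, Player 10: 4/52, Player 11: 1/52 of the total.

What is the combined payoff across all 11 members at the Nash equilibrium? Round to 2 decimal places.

For player j, contributing a unit is worthwhile iff 6.2 × (j's share) ≥ 1, i.e. iff j's share is at least 0.1613.
Player 4 and Player 6 clear that bar, contributing 13 each; the remaining 9 contribute 0. Total contributed: 26.
The shared-notes effort pays out 6.2 × 26 = 161.20 in total (split across the unequal shares, but the aggregate is all that matters for the group sum).
The 9 free-riders keep 13 each, adding 117. Group total = 117 + 161.20 = 278.20.

278.20 hours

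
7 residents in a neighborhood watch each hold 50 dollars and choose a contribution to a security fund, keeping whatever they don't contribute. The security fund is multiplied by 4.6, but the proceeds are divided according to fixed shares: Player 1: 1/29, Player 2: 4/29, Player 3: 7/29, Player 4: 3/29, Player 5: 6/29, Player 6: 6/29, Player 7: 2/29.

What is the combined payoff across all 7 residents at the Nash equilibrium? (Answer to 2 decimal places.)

530.00 dollars

A player with share s gets back 4.6·s per unit contributed, so full contribution is dominant for anyone with s > 1/4.6 = 0.2174 and zero contribution is dominant for anyone below.
Player 3 alone (share 7/29) is above the threshold, contributing 50; the remaining 6 contribute 0. Total contributed: 50.
The security fund pays out 4.6 × 50 = 230.00 in total (split across the unequal shares, but the aggregate is all that matters for the group sum).
The 6 free-riders keep 50 each, adding 300. Group total = 300 + 230.00 = 530.00.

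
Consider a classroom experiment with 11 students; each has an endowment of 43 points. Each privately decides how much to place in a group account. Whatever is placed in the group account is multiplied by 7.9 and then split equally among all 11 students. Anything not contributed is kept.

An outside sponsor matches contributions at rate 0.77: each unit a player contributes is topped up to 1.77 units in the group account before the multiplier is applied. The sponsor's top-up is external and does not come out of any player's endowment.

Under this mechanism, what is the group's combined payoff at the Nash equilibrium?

6613.96 points

Under the mechanism each unit contributed yields 7.9 × 1.77 / 11 = 1.2712 back to its contributor per unit of net cost, which exceeds 1, making full contribution the dominant choice for everyone.
At the Nash equilibrium everyone contributes 43. Group total payoff = 7.9 × 1.77 × 473 = 6613.96.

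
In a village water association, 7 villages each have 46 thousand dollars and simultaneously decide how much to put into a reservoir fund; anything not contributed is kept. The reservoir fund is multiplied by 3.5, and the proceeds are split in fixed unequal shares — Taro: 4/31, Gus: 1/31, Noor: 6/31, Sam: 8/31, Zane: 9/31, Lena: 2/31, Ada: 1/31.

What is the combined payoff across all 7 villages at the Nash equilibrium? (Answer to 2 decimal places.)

437.00 thousand dollars

For player j, contributing a unit is worthwhile iff 3.5 × (j's share) ≥ 1, i.e. iff j's share is at least 0.2857.
The only share above 0.2857 is Zane's 9/31, contributing 46; the remaining 6 contribute 0. Total contributed: 46.
The reservoir fund pays out 3.5 × 46 = 161.00 in total (split across the unequal shares, but the aggregate is all that matters for the group sum).
The 6 free-riders keep 46 each, adding 276. Group total = 276 + 161.00 = 437.00.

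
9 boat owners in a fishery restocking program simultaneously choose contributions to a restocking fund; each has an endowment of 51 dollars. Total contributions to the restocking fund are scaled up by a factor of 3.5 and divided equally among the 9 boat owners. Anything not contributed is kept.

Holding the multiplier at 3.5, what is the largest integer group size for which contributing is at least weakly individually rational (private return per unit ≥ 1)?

3

Private return per unit is 3.5/(group size), which is ≥ 1 whenever the group size is ≤ 3.5.
The largest such integer is 3.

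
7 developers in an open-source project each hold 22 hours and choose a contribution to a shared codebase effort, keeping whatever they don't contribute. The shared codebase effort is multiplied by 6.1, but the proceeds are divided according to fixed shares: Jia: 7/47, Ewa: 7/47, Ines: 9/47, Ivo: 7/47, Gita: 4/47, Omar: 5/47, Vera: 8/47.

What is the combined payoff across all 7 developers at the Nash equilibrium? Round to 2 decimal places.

A player with share s gets back 6.1·s per unit contributed, so full contribution is dominant for anyone with s > 1/6.1 = 0.1639 and zero contribution is dominant for anyone below.
Ines and Vera are above the threshold, contributing 22 each; the remaining 5 contribute 0. Total contributed: 44.
The shared codebase effort pays out 6.1 × 44 = 268.40 in total (split across the unequal shares, but the aggregate is all that matters for the group sum).
The 5 free-riders keep 22 each, adding 110. Group total = 110 + 268.40 = 378.40.

378.40 hours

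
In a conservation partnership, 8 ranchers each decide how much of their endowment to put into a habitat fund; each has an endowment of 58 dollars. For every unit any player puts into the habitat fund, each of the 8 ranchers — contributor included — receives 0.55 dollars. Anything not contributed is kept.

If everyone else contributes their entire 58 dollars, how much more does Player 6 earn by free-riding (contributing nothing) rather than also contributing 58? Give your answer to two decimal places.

Switching from a contribution of 58 to 0 lets Player 6 keep an extra 58 dollars, but lowers the habitat fund by 58, which costs Player 6 their own share of that drop: 0.55 × 58 = 31.90.
Net gain = 58 − 31.90 = 26.10. The private return per contributed unit (0.55) is below 1, so free-riding is indeed the best response regardless of what the others do.

26.10 dollars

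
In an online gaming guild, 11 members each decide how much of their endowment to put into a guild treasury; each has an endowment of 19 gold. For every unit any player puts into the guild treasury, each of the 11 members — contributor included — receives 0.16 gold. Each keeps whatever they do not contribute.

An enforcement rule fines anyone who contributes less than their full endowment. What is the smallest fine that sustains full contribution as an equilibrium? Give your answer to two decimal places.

15.96 gold

Given the others contribute fully, the best deviation is to contribute 0 (any partial contribution still incurs the fine and gives up units whose private return 0.16 is below 1).
Deviating from 19 to 0 saves 19 gold but forfeits the deviator's share of the drop in the guild treasury: 0.16 × 19 = 3.04.
So the deviation gain is 19 − 3.04 = 15.96, and the fine must be at least 15.96 gold to wipe it out.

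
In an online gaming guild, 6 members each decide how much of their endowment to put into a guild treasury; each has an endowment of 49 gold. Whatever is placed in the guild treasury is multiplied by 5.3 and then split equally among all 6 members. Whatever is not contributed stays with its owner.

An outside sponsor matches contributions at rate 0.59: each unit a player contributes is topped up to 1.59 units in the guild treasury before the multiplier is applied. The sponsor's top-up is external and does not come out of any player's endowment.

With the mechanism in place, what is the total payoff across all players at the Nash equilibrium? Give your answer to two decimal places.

2477.54 gold

The effective private return per unit is now 5.3 × 1.59 / 6 = 1.4045 > 1, so every player's dominant strategy flips to full contribution.
At the Nash equilibrium everyone contributes 49. Group total payoff = 5.3 × 1.59 × 294 = 2477.54.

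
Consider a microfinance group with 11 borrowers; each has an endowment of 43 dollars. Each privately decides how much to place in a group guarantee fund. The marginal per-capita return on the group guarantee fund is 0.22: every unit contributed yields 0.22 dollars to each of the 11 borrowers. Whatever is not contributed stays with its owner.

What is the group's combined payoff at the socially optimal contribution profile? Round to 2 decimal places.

1144.66 dollars

Each contributed unit returns 2.420 to the group as a whole (0.22 to each of 11 players), which exceeds 1, so the social optimum is full contribution: group total = 2.420 × 473 = 1144.66.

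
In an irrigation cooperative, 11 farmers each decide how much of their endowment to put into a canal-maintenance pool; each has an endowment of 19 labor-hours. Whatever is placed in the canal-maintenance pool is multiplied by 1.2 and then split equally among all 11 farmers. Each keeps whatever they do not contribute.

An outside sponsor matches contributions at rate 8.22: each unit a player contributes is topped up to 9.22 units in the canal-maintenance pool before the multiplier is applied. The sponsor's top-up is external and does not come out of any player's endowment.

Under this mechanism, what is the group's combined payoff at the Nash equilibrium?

2312.38 labor-hours

The effective private return per unit is now 1.2 × 9.22 / 11 = 1.0058 > 1, so every player's dominant strategy flips to full contribution.
So the Nash equilibrium is full contribution by all 11; the group earns 1.2 × 9.22 × 209 = 2312.38.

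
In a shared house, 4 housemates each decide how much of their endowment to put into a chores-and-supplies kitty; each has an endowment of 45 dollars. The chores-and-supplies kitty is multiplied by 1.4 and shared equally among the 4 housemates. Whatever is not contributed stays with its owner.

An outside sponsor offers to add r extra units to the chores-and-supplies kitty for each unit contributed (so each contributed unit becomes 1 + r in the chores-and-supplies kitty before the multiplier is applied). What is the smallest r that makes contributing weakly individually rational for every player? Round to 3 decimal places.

With matching at rate r, one contributed unit becomes (1 + r) in the chores-and-supplies kitty and returns 1.4 × (1 + r) / 4 to the contributor.
Setting this equal to 1: 1 + r = 4/1.4 = 2.8571.
So the minimum matching rate is r = 2.8571 − 1 = 1.857.

1.857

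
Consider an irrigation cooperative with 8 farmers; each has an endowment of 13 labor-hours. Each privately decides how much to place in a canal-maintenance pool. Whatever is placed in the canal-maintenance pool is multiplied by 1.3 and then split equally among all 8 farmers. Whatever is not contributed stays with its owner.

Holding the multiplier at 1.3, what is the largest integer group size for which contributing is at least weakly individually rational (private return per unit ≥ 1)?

Private return per unit is 1.3/(group size), which is ≥ 1 whenever the group size is ≤ 1.3.
The largest such integer is 1.

1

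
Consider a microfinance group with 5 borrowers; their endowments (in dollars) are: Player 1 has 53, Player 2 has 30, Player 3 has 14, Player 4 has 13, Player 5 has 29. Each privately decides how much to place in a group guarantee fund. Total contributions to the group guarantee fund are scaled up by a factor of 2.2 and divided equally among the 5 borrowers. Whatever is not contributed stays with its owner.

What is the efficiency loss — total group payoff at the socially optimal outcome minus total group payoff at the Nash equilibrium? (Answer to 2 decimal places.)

The private return per contributed unit is 2.2/5 = 0.4400 < 1 for every player regardless of endowment, so the Nash equilibrium is zero contribution and the group total is Σ E_j = 53 + 30 + 14 + 13 + 29 = 139.
Each contributed unit returns 2.200 to the group, so the social optimum is full contribution by everyone: group total = 2.200 × 139 = 305.80.
Efficiency loss = (2.200 − 1) × 139 = 166.80.

166.80 dollars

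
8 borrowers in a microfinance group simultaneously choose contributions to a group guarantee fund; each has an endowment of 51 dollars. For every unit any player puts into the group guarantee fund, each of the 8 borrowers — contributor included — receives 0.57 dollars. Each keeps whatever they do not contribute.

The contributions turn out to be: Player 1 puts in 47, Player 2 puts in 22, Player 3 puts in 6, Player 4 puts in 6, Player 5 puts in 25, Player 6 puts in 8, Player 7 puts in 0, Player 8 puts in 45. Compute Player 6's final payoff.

133.63 dollars

Total contributed: 47 + 22 + 6 + 6 + 25 + 8 + 0 + 45 = 159.
Each receives 0.57 × 159 = 90.63 from the group guarantee fund.
Player 6 keeps 51 − 8 = 43, so Player 6's payoff is 43 + 90.63 = 133.63.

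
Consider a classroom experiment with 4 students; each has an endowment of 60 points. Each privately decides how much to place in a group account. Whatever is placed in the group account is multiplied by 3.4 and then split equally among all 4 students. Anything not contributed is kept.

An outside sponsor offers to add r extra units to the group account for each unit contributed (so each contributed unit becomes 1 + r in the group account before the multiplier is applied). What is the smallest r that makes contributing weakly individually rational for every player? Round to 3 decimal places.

With matching at rate r, one contributed unit becomes (1 + r) in the group account and returns 3.4 × (1 + r) / 4 to the contributor.
Setting this equal to 1: 1 + r = 4/3.4 = 1.1765.
So the minimum matching rate is r = 1.1765 − 1 = 0.176.

0.176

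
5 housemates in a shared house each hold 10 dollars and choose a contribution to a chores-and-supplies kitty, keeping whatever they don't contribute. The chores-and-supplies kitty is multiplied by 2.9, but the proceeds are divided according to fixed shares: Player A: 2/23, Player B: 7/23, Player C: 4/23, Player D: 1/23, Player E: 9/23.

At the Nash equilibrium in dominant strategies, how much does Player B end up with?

For player j, contributing a unit is worthwhile iff 2.9 × (j's share) ≥ 1, i.e. iff j's share is at least 0.3448.
Only Player E (9/23) clears that bar, contributing 10; the remaining 4 contribute 0. Total contributed: 10.
Player B keeps 10 and receives 2.9 × 10 × 7/23 = 8.83 from the chores-and-supplies kitty, for a payoff of 18.83.

18.83 dollars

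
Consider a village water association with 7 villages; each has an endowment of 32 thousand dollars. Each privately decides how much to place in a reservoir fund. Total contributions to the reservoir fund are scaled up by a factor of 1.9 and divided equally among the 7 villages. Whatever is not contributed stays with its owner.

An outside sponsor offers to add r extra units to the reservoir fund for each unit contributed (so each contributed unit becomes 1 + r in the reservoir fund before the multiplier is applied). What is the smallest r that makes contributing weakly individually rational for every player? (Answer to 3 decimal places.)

With matching at rate r, one contributed unit becomes (1 + r) in the reservoir fund and returns 1.9 × (1 + r) / 7 to the contributor.
Setting this equal to 1: 1 + r = 7/1.9 = 3.6842.
So the minimum matching rate is r = 3.6842 − 1 = 2.684.

2.684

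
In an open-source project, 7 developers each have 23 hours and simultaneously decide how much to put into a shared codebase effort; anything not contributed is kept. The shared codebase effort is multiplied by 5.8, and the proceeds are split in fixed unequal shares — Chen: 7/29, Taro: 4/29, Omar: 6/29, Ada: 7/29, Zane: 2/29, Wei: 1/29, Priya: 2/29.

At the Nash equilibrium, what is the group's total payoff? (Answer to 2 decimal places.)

492.20 hours

Player j's private return per contributed unit is 5.8 × (j's share). Contributing is weakly dominant for j when that share is at least 1/5.8 = 0.1724, and contributing 0 is dominant otherwise.
The shares above 0.1724 belong to Chen, Omar and Ada, contributing 23 each; the remaining 4 contribute 0. Total contributed: 69.
The shared codebase effort pays out 5.8 × 69 = 400.20 in total (split across the unequal shares, but the aggregate is all that matters for the group sum).
The 4 free-riders keep 23 each, adding 92. Group total = 92 + 400.20 = 492.20.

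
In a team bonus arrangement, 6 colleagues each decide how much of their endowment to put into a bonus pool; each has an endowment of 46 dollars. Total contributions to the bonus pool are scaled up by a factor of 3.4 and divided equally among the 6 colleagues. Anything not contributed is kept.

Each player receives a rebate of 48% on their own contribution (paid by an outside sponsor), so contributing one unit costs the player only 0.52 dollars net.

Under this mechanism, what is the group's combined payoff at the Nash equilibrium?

1070.88 dollars

Under the mechanism each unit contributed yields (3.4/6) / 0.52 = 1.0897 back to its contributor per unit of net cost, which exceeds 1, making full contribution the dominant choice for everyone.
So the Nash equilibrium is full contribution by all 6; the group earns 6 × (46 × 0.48 + 3.4 × 46) = 1070.88.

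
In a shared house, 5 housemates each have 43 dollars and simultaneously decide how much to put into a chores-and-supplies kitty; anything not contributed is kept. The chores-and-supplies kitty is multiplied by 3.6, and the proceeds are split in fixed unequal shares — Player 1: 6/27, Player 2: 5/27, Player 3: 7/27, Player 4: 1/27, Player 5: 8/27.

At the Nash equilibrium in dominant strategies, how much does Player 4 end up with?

For player j, contributing a unit is worthwhile iff 3.6 × (j's share) ≥ 1, i.e. iff j's share is at least 0.2778.
Only Player 5 (8/27) clears that bar, contributing 43; the remaining 4 contribute 0. Total contributed: 43.
Player 4 keeps 43 and receives 3.6 × 43 × 1/27 = 5.73 from the chores-and-supplies kitty, for a payoff of 48.73.

48.73 dollars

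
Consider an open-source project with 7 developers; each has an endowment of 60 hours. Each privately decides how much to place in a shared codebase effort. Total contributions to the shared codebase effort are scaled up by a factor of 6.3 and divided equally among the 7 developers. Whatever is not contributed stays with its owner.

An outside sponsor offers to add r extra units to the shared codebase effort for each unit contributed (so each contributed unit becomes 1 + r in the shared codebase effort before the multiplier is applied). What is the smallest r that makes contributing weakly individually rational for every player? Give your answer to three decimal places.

0.111

With matching at rate r, one contributed unit becomes (1 + r) in the shared codebase effort and returns 6.3 × (1 + r) / 7 to the contributor.
Setting this equal to 1: 1 + r = 7/6.3 = 1.1111.
So the minimum matching rate is r = 1.1111 − 1 = 0.111.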